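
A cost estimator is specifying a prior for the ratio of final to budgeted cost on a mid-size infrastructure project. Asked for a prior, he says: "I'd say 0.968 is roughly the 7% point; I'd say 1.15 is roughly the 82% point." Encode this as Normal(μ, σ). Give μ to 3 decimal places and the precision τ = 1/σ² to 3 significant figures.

μ = 1.080, τ = 173

For Normal(μ,σ), the p-quantile is μ + z_p·σ. Here z_{0.07} = -1.476, z_{0.82} = 0.9154.
So 0.968 = μ − 1.476σ and 1.15 = μ + 0.9154σ.
Subtracting: σ = (1.15 − 0.968)/(0.9154 − (-1.476)) = 0.076.
Then μ = 0.968 − (-1.476)·0.076 = 1.080.
Precision τ = 1/σ² = 1/0.07611² = 173.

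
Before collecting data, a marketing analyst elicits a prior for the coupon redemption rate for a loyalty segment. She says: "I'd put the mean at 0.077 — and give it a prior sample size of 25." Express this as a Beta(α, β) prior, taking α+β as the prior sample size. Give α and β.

α = 1.925, β = 23.075

Under the effective-sample-size interpretation, Beta(α, β) has prior mean α/(α+β) and prior sample size α+β.
So α+β = 25 and α/(α+β) = 0.077, giving α = 0.077·25 = 1.925 and β = 25 − 1.925 = 23.075.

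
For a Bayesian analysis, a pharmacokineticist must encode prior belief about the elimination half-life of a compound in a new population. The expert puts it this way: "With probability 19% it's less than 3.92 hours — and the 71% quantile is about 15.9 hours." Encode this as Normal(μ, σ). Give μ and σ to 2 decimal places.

The p-quantile of Normal(μ,σ) is μ + z_p·σ, with z_{0.19} = -0.8779 and z_{0.71} = 0.5534.
Eliminate σ: μ = (z₂·x₁ − z₁·x₂)/(z₂ − z₁) = (0.5534·3.92 − (-0.8779)·15.9)/1.431 = 11.27.
Then σ = (x₂ − x₁)/(z₂ − z₁) = (15.9 − 3.92)/1.431 = 8.37.

μ = 11.27, σ = 8.37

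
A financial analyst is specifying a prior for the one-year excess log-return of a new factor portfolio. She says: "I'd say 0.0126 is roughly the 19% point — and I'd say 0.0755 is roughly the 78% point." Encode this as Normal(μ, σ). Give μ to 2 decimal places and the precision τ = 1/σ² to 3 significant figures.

μ = 0.05, τ = 688

The p-quantile of Normal(μ,σ) is μ + z_p·σ, with z_{0.19} = -0.8779 and z_{0.78} = 0.7722.
Eliminate σ: μ = (z₂·x₁ − z₁·x₂)/(z₂ − z₁) = (0.7722·0.0126 − (-0.8779)·0.0755)/1.65 = 0.05.
Then σ = (x₂ − x₁)/(z₂ − z₁) = (0.0755 − 0.0126)/1.65 = 0.04.
Precision τ = 1/σ² = 1/0.03812² = 688.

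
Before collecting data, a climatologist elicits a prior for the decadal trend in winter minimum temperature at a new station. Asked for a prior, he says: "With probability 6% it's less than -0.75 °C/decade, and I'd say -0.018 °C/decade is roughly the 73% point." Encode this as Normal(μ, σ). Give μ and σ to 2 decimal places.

μ = -0.22, σ = 0.34

The p-quantile of Normal(μ,σ) is μ + z_p·σ, with z_{0.06} = -1.555 and z_{0.73} = 0.6128.
Eliminate σ: μ = (z₂·x₁ − z₁·x₂)/(z₂ − z₁) = (0.6128·-0.75 − (-1.555)·-0.018)/2.168 = -0.22.
Then σ = (x₂ − x₁)/(z₂ − z₁) = (-0.018 − -0.75)/2.168 = 0.34.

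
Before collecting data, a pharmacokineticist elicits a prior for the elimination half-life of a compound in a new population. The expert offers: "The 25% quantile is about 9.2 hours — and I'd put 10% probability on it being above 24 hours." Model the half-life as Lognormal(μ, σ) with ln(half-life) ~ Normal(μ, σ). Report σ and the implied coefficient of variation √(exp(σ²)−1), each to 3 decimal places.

σ ≈ 0.490, CV ≈ 0.521

If T ~ Lognormal(μ,σ) then ln T ~ Normal(μ,σ), so the p-quantile of ln T is μ + z_p·σ.
ln(9.2) = 2.219 and ln(24) = 3.178; z_{0.25} = -0.6745, z_{0.9} = 1.282.
σ = (3.178 − 2.219)/(1.282 − (-0.6745)) = 0.490.
μ = 2.219 − (-0.6745)·0.490 = 2.550.
CV = √(exp(σ²)−1) = √(exp(0.2403)−1) = 0.521.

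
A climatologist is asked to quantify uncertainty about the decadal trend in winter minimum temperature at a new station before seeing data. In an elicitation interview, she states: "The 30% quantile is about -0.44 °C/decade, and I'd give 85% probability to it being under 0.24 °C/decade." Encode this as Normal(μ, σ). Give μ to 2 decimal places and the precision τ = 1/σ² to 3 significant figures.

μ = -0.21, τ = 5.27

For Normal(μ,σ), the p-quantile is μ + z_p·σ. Here z_{0.3} = -0.5244, z_{0.85} = 1.036.
So -0.44 = μ − 0.5244σ and 0.24 = μ + 1.036σ.
Subtracting: σ = (0.24 − -0.44)/(1.036 − (-0.5244)) = 0.44.
Then μ = -0.44 − (-0.5244)·0.44 = -0.21.
Precision τ = 1/σ² = 1/0.4357² = 5.27.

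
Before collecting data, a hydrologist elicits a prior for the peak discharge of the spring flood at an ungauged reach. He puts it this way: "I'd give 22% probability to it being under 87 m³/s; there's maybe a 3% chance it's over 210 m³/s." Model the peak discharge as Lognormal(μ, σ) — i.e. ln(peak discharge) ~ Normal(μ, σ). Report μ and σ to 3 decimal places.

If T ~ Lognormal(μ,σ) then ln T ~ Normal(μ,σ), so the p-quantile of ln T is μ + z_p·σ.
ln(87) = 4.466 and ln(210) = 5.347; z_{0.22} = -0.7722, z_{0.97} = 1.881.
σ = (5.347 − 4.466)/(1.881 − (-0.7722)) = 0.332.
μ = 4.466 − (-0.7722)·0.332 = 4.722.

μ ≈ 4.722, σ ≈ 0.332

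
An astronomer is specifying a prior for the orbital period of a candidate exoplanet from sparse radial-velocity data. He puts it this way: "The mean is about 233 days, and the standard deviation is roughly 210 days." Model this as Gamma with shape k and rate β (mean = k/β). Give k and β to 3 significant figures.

For Gamma(k, rate β): mean = k/β, variance = k/β², so CV = 1/√k.
CV = SD/mean = 210/233 = 0.9013, hence k = 1/CV² = 1.23.
Then β = k/mean = 1.23/233 = 0.00528.

k ≈ 1.23, β ≈ 0.00528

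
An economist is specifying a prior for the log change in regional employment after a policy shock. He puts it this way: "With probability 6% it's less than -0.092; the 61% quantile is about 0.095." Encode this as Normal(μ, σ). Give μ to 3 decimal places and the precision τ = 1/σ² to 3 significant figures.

μ = 0.067, τ = 96.2

For Normal(μ,σ), the p-quantile is μ + z_p·σ. Here z_{0.06} = -1.555, z_{0.61} = 0.2793.
So -0.092 = μ − 1.555σ and 0.095 = μ + 0.2793σ.
Subtracting: σ = (0.095 − -0.092)/(0.2793 − (-1.555)) = 0.102.
Then μ = -0.092 − (-1.555)·0.102 = 0.067.
Precision τ = 1/σ² = 1/0.102² = 96.2.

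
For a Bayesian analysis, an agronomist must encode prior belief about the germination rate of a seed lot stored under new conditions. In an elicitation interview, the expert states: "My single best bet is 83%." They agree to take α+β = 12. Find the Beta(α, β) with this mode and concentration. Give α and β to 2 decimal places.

For α,β > 1 the Beta mode is (α−1)/(α+β−2). With α+β = 12, the mode is (α−1)/10.
Set (α−1)/10 = 0.83 → α = 1 + 0.83·10 = 9.30.
β = 12 − α = 2.70.

α = 9.30, β = 2.70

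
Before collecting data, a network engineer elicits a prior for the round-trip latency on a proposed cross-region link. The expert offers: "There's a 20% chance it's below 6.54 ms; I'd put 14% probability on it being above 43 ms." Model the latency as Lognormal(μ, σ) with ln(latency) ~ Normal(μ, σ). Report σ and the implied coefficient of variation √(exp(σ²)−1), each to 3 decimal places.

σ ≈ 0.980, CV ≈ 1.270

If T ~ Lognormal(μ,σ) then ln T ~ Normal(μ,σ), so the p-quantile of ln T is μ + z_p·σ.
ln(6.54) = 1.878 and ln(43) = 3.761; z_{0.2} = -0.8416, z_{0.86} = 1.08.
σ = (3.761 − 1.878)/(1.08 − (-0.8416)) = 0.980.
μ = 1.878 − (-0.8416)·0.980 = 2.703.
CV = √(exp(σ²)−1) = √(exp(0.9602)−1) = 1.270.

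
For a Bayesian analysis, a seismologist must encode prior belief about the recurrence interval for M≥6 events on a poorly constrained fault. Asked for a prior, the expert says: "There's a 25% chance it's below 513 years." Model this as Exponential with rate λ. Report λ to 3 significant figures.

λ ≈ 0.000561

P(T < 513.0) = 1 − e^(−λ·513.0) = 0.25, so λ = −ln(1−0.25)/513.0 = −ln(0.75)/513.0 = 0.000561.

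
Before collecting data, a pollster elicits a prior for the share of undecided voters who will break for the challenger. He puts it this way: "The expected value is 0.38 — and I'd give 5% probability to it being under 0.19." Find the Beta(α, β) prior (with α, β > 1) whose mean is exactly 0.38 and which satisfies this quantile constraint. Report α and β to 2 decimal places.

With mean 0.38 fixed, write α = 0.38s, β = 0.62s where s = α+β.
Need P(θ < 0.19) = 0.05 under Beta(0.38s, 0.62s). Normal approximation: (q−m)/√(m(1−m)/s) ≈ z_{0.05} = -1.64, so s ≈ 0.38·0.62·(-1.64)²/(0.19−0.38)² = 17.7.
At s = 17.7: P(θ<0.19) ≈ 0.037. Adjusting to match 0.05 gives s ≈ 15.07.
So α = 0.38·15.07 ≈ 5.73, β = 0.62·15.07 ≈ 9.34.

α ≈ 5.73, β ≈ 9.34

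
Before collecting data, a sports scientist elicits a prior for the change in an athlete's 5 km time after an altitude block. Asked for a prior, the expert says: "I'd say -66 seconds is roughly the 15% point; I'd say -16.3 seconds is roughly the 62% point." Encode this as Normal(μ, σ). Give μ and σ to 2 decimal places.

μ = -27.61, σ = 37.04

For Normal(μ,σ), the p-quantile is μ + z_p·σ. Here z_{0.15} = -1.036, z_{0.62} = 0.3055.
So -66 = μ − 1.036σ and -16.3 = μ + 0.3055σ.
Subtracting: σ = (-16.3 − -66)/(0.3055 − (-1.036)) = 37.04.
Then μ = -66 − (-1.036)·37.04 = -27.61.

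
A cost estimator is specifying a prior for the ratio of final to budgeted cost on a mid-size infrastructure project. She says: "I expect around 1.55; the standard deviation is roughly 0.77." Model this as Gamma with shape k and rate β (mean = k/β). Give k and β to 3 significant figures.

For Gamma(k, rate β): mean = k/β, variance = k/β², so CV = 1/√k.
CV = SD/mean = 0.77/1.55 = 0.4968, hence k = 1/CV² = 4.05.
Then β = k/mean = 4.05/1.55 = 2.61.

k ≈ 4.05, β ≈ 2.61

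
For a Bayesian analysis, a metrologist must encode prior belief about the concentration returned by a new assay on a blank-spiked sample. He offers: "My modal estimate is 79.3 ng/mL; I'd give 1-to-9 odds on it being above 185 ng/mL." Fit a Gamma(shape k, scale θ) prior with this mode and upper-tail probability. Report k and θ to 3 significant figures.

Gamma(k,θ) with k>1 has mode (k−1)θ, so θ = 79.3/(k−1).
Need P(X < 185) = 0.9 with θ tied to k this way. Start at k = 2, θ = 79.3: P(X<185) ≈ 0.677.
Too low — raise k to concentrate. Iterating converges to k ≈ 3.68.
Then θ = 79.3/(3.68−1) ≈ 29.6.

k ≈ 3.68, θ ≈ 29.6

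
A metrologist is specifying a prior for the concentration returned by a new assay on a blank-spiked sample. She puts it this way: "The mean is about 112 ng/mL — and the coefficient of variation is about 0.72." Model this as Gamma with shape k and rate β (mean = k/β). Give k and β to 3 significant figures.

For Gamma(k, rate β): mean = k/β, variance = k/β², so CV = 1/√k.
CV = 0.72, hence k = 1/CV² = 1.93.
Then β = k/mean = 1.93/112 = 0.0172.

k ≈ 1.93, β ≈ 0.0172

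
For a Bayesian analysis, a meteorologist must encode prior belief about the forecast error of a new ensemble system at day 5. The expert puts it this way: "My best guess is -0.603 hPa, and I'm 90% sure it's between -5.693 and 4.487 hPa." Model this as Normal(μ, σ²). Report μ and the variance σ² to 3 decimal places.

μ = -0.603, σ² = 9.576

A symmetric 90% interval runs μ ± z·σ with z = 1.645.
Half-width = 5.09, so σ = 5.09/1.645 = 3.0945 and σ² = 9.576.
μ is the stated best guess, -0.603.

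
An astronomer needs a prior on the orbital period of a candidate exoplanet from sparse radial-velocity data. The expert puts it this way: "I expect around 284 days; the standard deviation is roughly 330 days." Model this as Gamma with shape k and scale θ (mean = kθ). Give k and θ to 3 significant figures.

For Gamma(k, scale θ): mean = kθ, variance = kθ², so CV = 1/√k.
CV = SD/mean = 330/284 = 1.162, hence k = 1/CV² = 0.741.
Then θ = mean/k = 284/0.741 = 383.

k ≈ 0.741, θ ≈ 383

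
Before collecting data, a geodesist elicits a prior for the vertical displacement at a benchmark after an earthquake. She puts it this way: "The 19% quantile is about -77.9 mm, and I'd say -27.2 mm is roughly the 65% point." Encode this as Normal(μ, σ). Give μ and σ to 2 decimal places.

For Normal(μ,σ), the p-quantile is μ + z_p·σ. Here z_{0.19} = -0.8779, z_{0.65} = 0.3853.
So -77.9 = μ − 0.8779σ and -27.2 = μ + 0.3853σ.
Subtracting: σ = (-27.2 − -77.9)/(0.3853 − (-0.8779)) = 40.14.
Then μ = -77.9 − (-0.8779)·40.14 = -42.67.

μ = -42.67, σ = 40.14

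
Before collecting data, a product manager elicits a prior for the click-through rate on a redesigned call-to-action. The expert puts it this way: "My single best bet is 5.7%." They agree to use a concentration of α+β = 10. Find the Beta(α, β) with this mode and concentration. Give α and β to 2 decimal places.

For α,β > 1 the Beta mode is (α−1)/(α+β−2). With α+β = 10, the mode is (α−1)/8.
Set (α−1)/8 = 0.057 → α = 1 + 0.057·8 = 1.46.
β = 10 − α = 8.54.

α = 1.46, β = 8.54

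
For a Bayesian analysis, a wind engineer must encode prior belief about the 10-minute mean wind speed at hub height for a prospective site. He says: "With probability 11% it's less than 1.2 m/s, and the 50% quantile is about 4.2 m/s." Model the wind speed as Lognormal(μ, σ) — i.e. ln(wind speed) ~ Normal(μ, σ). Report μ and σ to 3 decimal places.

μ ≈ 1.435, σ ≈ 1.021

If T ~ Lognormal(μ,σ) then ln T ~ Normal(μ,σ), so the p-quantile of ln T is μ + z_p·σ.
ln(1.2) = 0.1823 and ln(4.2) = 1.435; z_{0.11} = -1.227, z_{0.5} = 0.
σ = (1.435 − 0.1823)/(0 − (-1.227)) = 1.021.
μ = 0.1823 − (-1.227)·1.021 = 1.435.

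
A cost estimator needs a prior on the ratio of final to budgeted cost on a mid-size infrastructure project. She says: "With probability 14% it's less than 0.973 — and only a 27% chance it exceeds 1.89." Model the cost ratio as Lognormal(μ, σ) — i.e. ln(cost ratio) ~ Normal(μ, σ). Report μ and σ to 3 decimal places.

If T ~ Lognormal(μ,σ) then ln T ~ Normal(μ,σ), so the p-quantile of ln T is μ + z_p·σ.
ln(0.973) = -0.02737 and ln(1.89) = 0.6366; z_{0.14} = -1.08, z_{0.73} = 0.6128.
σ = (0.6366 − -0.02737)/(0.6128 − (-1.08)) = 0.392.
μ = -0.02737 − (-1.08)·0.392 = 0.396.

μ ≈ 0.396, σ ≈ 0.392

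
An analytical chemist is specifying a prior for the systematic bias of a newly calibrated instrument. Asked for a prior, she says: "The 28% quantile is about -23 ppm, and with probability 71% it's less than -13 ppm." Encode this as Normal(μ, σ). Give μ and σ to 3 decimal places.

The p-quantile of Normal(μ,σ) is μ + z_p·σ, with z_{0.28} = -0.5828 and z_{0.71} = 0.5534.
Eliminate σ: μ = (z₂·x₁ − z₁·x₂)/(z₂ − z₁) = (0.5534·-23 − (-0.5828)·-13)/1.136 = -17.870.
Then σ = (x₂ − x₁)/(z₂ − z₁) = (-13 − -23)/1.136 = 8.801.

μ = -17.870, σ = 8.801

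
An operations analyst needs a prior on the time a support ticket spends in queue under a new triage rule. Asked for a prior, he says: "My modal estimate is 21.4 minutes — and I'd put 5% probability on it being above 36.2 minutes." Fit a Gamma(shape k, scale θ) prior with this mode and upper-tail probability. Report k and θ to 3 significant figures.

k ≈ 11.1, θ ≈ 2.12

Gamma(k,θ) with k>1 has mode (k−1)θ, so θ = 21.4/(k−1).
Need P(X < 36.2) = 0.95 with θ tied to k this way. Start at k = 2, θ = 21.4: P(X<36.2) ≈ 0.504.
Too low — raise k to concentrate. Iterating converges to k ≈ 11.1.
Then θ = 21.4/(11.1−1) ≈ 2.12.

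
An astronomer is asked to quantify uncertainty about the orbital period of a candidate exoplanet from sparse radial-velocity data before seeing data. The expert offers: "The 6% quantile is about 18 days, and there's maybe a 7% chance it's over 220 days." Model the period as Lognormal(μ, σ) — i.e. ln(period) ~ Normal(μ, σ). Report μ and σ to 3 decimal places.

μ ≈ 4.175, σ ≈ 0.826

If T ~ Lognormal(μ,σ) then ln T ~ Normal(μ,σ), so the p-quantile of ln T is μ + z_p·σ.
ln(18) = 2.89 and ln(220) = 5.394; z_{0.06} = -1.555, z_{0.93} = 1.476.
σ = (5.394 − 2.89)/(1.476 − (-1.555)) = 0.826.
μ = 2.89 − (-1.555)·0.826 = 4.175.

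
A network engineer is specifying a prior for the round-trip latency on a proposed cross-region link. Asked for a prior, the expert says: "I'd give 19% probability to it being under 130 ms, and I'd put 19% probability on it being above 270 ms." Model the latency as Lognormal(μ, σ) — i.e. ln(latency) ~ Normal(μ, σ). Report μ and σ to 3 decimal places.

If T ~ Lognormal(μ,σ) then ln T ~ Normal(μ,σ), so the p-quantile of ln T is μ + z_p·σ.
ln(130) = 4.868 and ln(270) = 5.598; z_{0.19} = -0.8779, z_{0.81} = 0.8779.
σ = (5.598 − 4.868)/(0.8779 − (-0.8779)) = 0.416.
μ = 4.868 − (-0.8779)·0.416 = 5.233.

μ ≈ 5.233, σ ≈ 0.416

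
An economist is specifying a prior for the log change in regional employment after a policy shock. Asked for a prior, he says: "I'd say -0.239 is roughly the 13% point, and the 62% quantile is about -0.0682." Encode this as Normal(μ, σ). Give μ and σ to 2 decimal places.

μ = -0.10, σ = 0.12

The p-quantile of Normal(μ,σ) is μ + z_p·σ, with z_{0.13} = -1.126 and z_{0.62} = 0.3055.
Eliminate σ: μ = (z₂·x₁ − z₁·x₂)/(z₂ − z₁) = (0.3055·-0.239 − (-1.126)·-0.0682)/1.432 = -0.10.
Then σ = (x₂ − x₁)/(z₂ − z₁) = (-0.0682 − -0.239)/1.432 = 0.12.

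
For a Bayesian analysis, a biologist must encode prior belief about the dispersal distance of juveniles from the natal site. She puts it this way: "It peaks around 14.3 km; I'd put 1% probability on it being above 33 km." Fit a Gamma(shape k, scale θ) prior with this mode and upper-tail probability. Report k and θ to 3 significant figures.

Gamma(k,θ) with k>1 has mode (k−1)θ, so θ = 14.3/(k−1).
Need P(X < 33) = 0.99 with θ tied to k this way. Start at k = 2, θ = 14.3: P(X<33) ≈ 0.671.
Too low — raise k to concentrate. Iterating converges to k ≈ 7.83.
Then θ = 14.3/(7.83−1) ≈ 2.09.

k ≈ 7.83, θ ≈ 2.09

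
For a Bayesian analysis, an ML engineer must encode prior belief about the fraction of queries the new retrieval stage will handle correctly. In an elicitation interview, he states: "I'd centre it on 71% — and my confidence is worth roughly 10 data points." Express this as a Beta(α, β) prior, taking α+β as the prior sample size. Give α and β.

α = 7.1, β = 2.9

Under the effective-sample-size interpretation, Beta(α, β) has prior mean α/(α+β) and prior sample size α+β.
So α+β = 10 and α/(α+β) = 0.71, giving α = 0.71·10 = 7.1 and β = 10 − 7.1 = 2.9.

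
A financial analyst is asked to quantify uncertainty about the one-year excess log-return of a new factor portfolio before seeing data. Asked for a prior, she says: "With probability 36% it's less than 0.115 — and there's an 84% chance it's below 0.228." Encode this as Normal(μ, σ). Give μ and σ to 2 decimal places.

The p-quantile of Normal(μ,σ) is μ + z_p·σ, with z_{0.36} = -0.3585 and z_{0.84} = 0.9945.
Eliminate σ: μ = (z₂·x₁ − z₁·x₂)/(z₂ − z₁) = (0.9945·0.115 − (-0.3585)·0.228)/1.353 = 0.14.
Then σ = (x₂ − x₁)/(z₂ − z₁) = (0.228 − 0.115)/1.353 = 0.08.

μ = 0.14, σ = 0.08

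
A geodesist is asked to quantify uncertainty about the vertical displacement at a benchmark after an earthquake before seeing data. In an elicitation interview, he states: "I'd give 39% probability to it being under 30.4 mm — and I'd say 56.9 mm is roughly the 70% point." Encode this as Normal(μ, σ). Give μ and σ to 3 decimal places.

For Normal(μ,σ), the p-quantile is μ + z_p·σ. Here z_{0.39} = -0.2793, z_{0.7} = 0.5244.
So 30.4 = μ − 0.2793σ and 56.9 = μ + 0.5244σ.
Subtracting: σ = (56.9 − 30.4)/(0.5244 − (-0.2793)) = 32.972.
Then μ = 30.4 − (-0.2793)·32.972 = 39.610.

μ = 39.610, σ = 32.972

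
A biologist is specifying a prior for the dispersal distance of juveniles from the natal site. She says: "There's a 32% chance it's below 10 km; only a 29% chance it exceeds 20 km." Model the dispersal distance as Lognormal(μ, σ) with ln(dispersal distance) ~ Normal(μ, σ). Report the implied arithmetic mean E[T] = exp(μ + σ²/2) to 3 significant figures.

If T ~ Lognormal(μ,σ) then ln T ~ Normal(μ,σ), so the p-quantile of ln T is μ + z_p·σ.
ln(10) = 2.303 and ln(20) = 2.996; z_{0.32} = -0.4677, z_{0.71} = 0.5534.
σ = (2.996 − 2.303)/(0.5534 − (-0.4677)) = 0.679.
μ = 2.303 − (-0.4677)·0.679 = 2.620.
E[T] = exp(μ + σ²/2) = exp(2.620 + 0.2304) = 17.3 km.

E[T] ≈ 17.3 km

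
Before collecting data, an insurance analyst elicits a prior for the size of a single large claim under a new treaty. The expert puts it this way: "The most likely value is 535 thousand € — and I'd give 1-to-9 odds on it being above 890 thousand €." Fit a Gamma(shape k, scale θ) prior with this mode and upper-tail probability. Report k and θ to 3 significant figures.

Gamma(k,θ) with k>1 has mode (k−1)θ, so θ = 535/(k−1).
Need P(X < 890) = 0.9 with θ tied to k this way. Start at k = 2, θ = 535: P(X<890) ≈ 0.495.
Too low — raise k to concentrate. Iterating converges to k ≈ 8.29.
Then θ = 535/(8.29−1) ≈ 73.4.

k ≈ 8.29, θ ≈ 73.4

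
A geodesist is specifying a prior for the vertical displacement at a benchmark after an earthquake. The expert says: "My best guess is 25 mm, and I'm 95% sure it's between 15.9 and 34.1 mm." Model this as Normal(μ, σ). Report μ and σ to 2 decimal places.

A symmetric 95% interval runs μ ± z·σ with z = 1.96.
Half-width = 9.1, so σ = 9.1/1.96 = 4.64.
μ is the stated best guess, 25.00.

μ = 25.00, σ = 4.64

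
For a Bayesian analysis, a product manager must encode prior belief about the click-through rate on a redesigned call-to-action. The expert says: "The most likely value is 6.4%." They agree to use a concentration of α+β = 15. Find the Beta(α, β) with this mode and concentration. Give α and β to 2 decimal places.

α = 1.83, β = 13.17

For α,β > 1 the Beta mode is (α−1)/(α+β−2). With α+β = 15, the mode is (α−1)/13.
Set (α−1)/13 = 0.064 → α = 1 + 0.064·13 = 1.83.
β = 15 − α = 13.17.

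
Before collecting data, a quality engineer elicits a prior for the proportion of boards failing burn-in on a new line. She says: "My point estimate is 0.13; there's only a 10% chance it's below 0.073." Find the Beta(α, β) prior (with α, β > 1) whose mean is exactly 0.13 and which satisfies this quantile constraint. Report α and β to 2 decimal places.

α ≈ 6.40, β ≈ 42.85

With mean 0.13 fixed, write α = 0.13s, β = 0.87s where s = α+β.
Need P(θ < 0.073) = 0.1 under Beta(0.13s, 0.87s). Normal approximation: (q−m)/√(m(1−m)/s) ≈ z_{0.1} = -1.28, so s ≈ 0.13·0.87·(-1.28)²/(0.073−0.13)² = 57.2.
At s = 57.2: P(θ<0.073) ≈ 0.081. Adjusting to match 0.1 gives s ≈ 49.26.
So α = 0.13·49.26 ≈ 6.40, β = 0.87·49.26 ≈ 42.85.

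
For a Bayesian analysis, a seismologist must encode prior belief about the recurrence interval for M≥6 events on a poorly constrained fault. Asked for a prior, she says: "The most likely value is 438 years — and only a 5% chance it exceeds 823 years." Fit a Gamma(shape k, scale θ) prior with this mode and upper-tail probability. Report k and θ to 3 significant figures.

Gamma(k,θ) with k>1 has mode (k−1)θ, so θ = 438/(k−1).
Need P(X < 823) = 0.95 with θ tied to k this way. Start at k = 2, θ = 438: P(X<823) ≈ 0.560.
Too low — raise k to concentrate. Iterating converges to k ≈ 7.99.
Then θ = 438/(7.99−1) ≈ 62.6.

k ≈ 7.99, θ ≈ 62.6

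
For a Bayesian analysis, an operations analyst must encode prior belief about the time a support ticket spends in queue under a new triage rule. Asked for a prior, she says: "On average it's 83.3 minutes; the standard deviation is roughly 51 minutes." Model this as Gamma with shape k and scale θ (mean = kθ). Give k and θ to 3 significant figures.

k ≈ 2.67, θ ≈ 31.2

For Gamma(k, scale θ): mean = kθ, variance = kθ², so CV = 1/√k.
CV = SD/mean = 51/83.3 = 0.6122, hence k = 1/CV² = 2.67.
Then θ = mean/k = 83.3/2.67 = 31.2.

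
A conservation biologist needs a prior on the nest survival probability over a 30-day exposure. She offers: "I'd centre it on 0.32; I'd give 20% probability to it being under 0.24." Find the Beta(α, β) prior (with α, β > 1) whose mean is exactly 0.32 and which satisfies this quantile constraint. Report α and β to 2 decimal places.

With mean 0.32 fixed, write α = 0.32s, β = 0.68s where s = α+β.
Need P(θ < 0.24) = 0.2 under Beta(0.32s, 0.68s). Normal approximation: (q−m)/√(m(1−m)/s) ≈ z_{0.2} = -0.842, so s ≈ 0.32·0.68·(-0.842)²/(0.24−0.32)² = 24.1.
At s = 24.1: P(θ<0.24) ≈ 0.204. Adjusting to match 0.2 gives s ≈ 24.83.
So α = 0.32·24.83 ≈ 7.94, β = 0.68·24.83 ≈ 16.88.

α ≈ 7.94, β ≈ 16.88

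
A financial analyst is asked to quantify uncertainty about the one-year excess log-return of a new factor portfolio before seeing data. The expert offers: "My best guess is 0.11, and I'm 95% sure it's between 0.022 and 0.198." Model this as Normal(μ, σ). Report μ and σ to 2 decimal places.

μ = 0.11, σ = 0.04

A symmetric 95% interval runs μ ± z·σ with z = 1.96.
Half-width = 0.088, so σ = 0.088/1.96 = 0.04.
μ is the stated best guess, 0.11.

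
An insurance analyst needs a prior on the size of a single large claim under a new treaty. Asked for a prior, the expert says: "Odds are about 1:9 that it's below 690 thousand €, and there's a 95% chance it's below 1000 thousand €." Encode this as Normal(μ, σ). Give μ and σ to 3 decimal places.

For Normal(μ,σ), the p-quantile is μ + z_p·σ. Here z_{0.1} = -1.282, z_{0.95} = 1.645.
So 690 = μ − 1.282σ and 1000 = μ + 1.645σ.
Subtracting: σ = (1000 − 690)/(1.645 − (-1.282)) = 105.932.
Then μ = 690 − (-1.282)·105.932 = 825.757.

μ = 825.757, σ = 105.932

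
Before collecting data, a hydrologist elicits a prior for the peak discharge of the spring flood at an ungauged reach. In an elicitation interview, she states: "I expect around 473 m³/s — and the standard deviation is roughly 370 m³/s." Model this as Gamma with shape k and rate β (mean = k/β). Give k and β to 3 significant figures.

For Gamma(k, rate β): mean = k/β, variance = k/β², so CV = 1/√k.
CV = SD/mean = 370/473 = 0.7822, hence k = 1/CV² = 1.63.
Then β = k/mean = 1.63/473 = 0.00346.

k ≈ 1.63, β ≈ 0.00346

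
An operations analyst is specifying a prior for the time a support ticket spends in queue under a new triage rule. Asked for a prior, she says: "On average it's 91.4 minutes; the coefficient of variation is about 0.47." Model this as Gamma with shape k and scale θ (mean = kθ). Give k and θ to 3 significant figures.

k ≈ 4.53, θ ≈ 20.2

For Gamma(k, scale θ): mean = kθ, variance = kθ², so CV = 1/√k.
CV = 0.47, hence k = 1/CV² = 4.53.
Then θ = mean/k = 91.4/4.53 = 20.2.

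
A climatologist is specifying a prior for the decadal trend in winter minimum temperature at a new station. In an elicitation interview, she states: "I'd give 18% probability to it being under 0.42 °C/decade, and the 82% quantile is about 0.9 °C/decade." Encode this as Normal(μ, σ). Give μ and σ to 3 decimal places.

μ = 0.660, σ = 0.262

For Normal(μ,σ), the p-quantile is μ + z_p·σ. Here z_{0.18} = -0.9154, z_{0.82} = 0.9154.
So 0.42 = μ − 0.9154σ and 0.9 = μ + 0.9154σ.
Subtracting: σ = (0.9 − 0.42)/(0.9154 − (-0.9154)) = 0.262.
Then μ = 0.42 − (-0.9154)·0.262 = 0.660.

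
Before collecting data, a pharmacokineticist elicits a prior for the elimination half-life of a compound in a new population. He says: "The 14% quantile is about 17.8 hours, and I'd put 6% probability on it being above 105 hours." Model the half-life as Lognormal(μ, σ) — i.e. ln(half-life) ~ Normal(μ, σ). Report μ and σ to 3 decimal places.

If T ~ Lognormal(μ,σ) then ln T ~ Normal(μ,σ), so the p-quantile of ln T is μ + z_p·σ.
ln(17.8) = 2.879 and ln(105) = 4.654; z_{0.14} = -1.08, z_{0.94} = 1.555.
σ = (4.654 − 2.879)/(1.555 − (-1.08)) = 0.674.
μ = 2.879 − (-1.08)·0.674 = 3.607.

μ ≈ 3.607, σ ≈ 0.674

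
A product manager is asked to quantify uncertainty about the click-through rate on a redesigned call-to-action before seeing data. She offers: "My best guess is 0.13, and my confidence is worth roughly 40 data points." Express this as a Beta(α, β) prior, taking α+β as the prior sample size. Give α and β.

Under the effective-sample-size interpretation, Beta(α, β) has prior mean α/(α+β) and prior sample size α+β.
So α+β = 40 and α/(α+β) = 0.13, giving α = 0.13·40 = 5.2 and β = 40 − 5.2 = 34.8.

α = 5.2, β = 34.8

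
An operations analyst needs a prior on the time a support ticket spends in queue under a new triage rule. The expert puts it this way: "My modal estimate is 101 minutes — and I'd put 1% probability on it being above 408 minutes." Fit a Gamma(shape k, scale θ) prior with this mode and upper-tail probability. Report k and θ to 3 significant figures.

Gamma(k,θ) with k>1 has mode (k−1)θ, so θ = 101/(k−1).
Need P(X < 408) = 0.99 with θ tied to k this way. Start at k = 2, θ = 101: P(X<408) ≈ 0.911.
Too low — raise k to concentrate. Iterating converges to k ≈ 3.14.
Then θ = 101/(3.14−1) ≈ 47.2.

k ≈ 3.14, θ ≈ 47.2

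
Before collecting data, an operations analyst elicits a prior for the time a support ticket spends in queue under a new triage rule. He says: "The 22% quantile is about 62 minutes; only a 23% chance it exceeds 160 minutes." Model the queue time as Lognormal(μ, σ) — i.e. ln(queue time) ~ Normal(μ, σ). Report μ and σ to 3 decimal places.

If T ~ Lognormal(μ,σ) then ln T ~ Normal(μ,σ), so the p-quantile of ln T is μ + z_p·σ.
ln(62) = 4.127 and ln(160) = 5.075; z_{0.22} = -0.7722, z_{0.77} = 0.7388.
σ = (5.075 − 4.127)/(0.7388 − (-0.7722)) = 0.627.
μ = 4.127 − (-0.7722)·0.627 = 4.612.

μ ≈ 4.612, σ ≈ 0.627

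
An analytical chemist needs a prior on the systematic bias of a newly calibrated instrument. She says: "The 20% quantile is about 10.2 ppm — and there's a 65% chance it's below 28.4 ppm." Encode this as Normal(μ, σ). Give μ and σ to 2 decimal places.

μ = 22.68, σ = 14.83

For Normal(μ,σ), the p-quantile is μ + z_p·σ. Here z_{0.2} = -0.8416, z_{0.65} = 0.3853.
So 10.2 = μ − 0.8416σ and 28.4 = μ + 0.3853σ.
Subtracting: σ = (28.4 − 10.2)/(0.3853 − (-0.8416)) = 14.83.
Then μ = 10.2 − (-0.8416)·14.83 = 22.68.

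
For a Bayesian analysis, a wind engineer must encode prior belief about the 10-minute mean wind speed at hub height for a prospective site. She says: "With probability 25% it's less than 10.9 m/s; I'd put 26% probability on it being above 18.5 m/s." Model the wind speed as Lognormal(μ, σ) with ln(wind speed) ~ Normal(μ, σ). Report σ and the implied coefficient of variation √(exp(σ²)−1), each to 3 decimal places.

σ ≈ 0.401, CV ≈ 0.418

If T ~ Lognormal(μ,σ) then ln T ~ Normal(μ,σ), so the p-quantile of ln T is μ + z_p·σ.
ln(10.9) = 2.389 and ln(18.5) = 2.918; z_{0.25} = -0.6745, z_{0.74} = 0.6433.
σ = (2.918 − 2.389)/(0.6433 − (-0.6745)) = 0.401.
μ = 2.389 − (-0.6745)·0.401 = 2.660.
CV = √(exp(σ²)−1) = √(exp(0.1611)−1) = 0.418.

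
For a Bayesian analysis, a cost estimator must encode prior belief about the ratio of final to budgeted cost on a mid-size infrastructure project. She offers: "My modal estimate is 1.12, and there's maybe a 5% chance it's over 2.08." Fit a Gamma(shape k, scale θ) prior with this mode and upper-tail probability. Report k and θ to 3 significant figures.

Gamma(k,θ) with k>1 has mode (k−1)θ, so θ = 1.12/(k−1).
Need P(X < 2.08) = 0.95 with θ tied to k this way. Start at k = 2, θ = 1.12: P(X<2.08) ≈ 0.554.
Too low — raise k to concentrate. Iterating converges to k ≈ 8.26.
Then θ = 1.12/(8.26−1) ≈ 0.154.

k ≈ 8.26, θ ≈ 0.154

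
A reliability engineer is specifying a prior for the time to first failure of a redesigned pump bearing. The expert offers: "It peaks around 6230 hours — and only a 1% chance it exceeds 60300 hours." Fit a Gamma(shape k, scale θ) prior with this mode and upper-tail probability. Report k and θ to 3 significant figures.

Gamma(k,θ) with k>1 has mode (k−1)θ, so θ = 6230/(k−1).
Need P(X < 60300) = 0.99 with θ tied to k this way. Start at k = 2, θ = 6230: P(X<60300) ≈ 0.999.
Too high — lower k to spread out. Iterating converges to k ≈ 1.61.
Then θ = 6230/(1.61−1) ≈ 10200.

k ≈ 1.61, θ ≈ 10200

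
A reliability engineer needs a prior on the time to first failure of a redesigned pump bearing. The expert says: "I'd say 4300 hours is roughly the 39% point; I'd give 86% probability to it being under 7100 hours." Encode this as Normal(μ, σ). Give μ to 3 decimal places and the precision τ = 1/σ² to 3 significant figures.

For Normal(μ,σ), the p-quantile is μ + z_p·σ. Here z_{0.39} = -0.2793, z_{0.86} = 1.08.
So 4300 = μ − 0.2793σ and 7100 = μ + 1.08σ.
Subtracting: σ = (7100 − 4300)/(1.08 − (-0.2793)) = 2059.371.
Then μ = 4300 − (-0.2793)·2059.371 = 4875.222.
Precision τ = 1/σ² = 1/2059² = 2.36e-07.

μ = 4875.222, τ = 2.36e-07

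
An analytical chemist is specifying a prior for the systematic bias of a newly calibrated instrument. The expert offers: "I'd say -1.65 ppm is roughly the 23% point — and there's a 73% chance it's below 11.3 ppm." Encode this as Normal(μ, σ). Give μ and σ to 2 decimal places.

For Normal(μ,σ), the p-quantile is μ + z_p·σ. Here z_{0.23} = -0.7388, z_{0.73} = 0.6128.
So -1.65 = μ − 0.7388σ and 11.3 = μ + 0.6128σ.
Subtracting: σ = (11.3 − -1.65)/(0.6128 − (-0.7388)) = 9.58.
Then μ = -1.65 − (-0.7388)·9.58 = 5.43.

μ = 5.43, σ = 9.58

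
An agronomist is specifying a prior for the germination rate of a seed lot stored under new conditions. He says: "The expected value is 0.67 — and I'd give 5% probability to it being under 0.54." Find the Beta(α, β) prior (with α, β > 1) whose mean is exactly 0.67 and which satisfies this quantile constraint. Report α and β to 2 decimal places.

With mean 0.67 fixed, write α = 0.67s, β = 0.33s where s = α+β.
Need P(θ < 0.54) = 0.05 under Beta(0.67s, 0.33s). Normal approximation: (q−m)/√(m(1−m)/s) ≈ z_{0.05} = -1.64, so s ≈ 0.67·0.33·(-1.64)²/(0.54−0.67)² = 35.4.
At s = 35.4: P(θ<0.54) ≈ 0.055. Adjusting to match 0.05 gives s ≈ 37.43.
So α = 0.67·37.43 ≈ 25.08, β = 0.33·37.43 ≈ 12.35.

α ≈ 25.08, β ≈ 12.35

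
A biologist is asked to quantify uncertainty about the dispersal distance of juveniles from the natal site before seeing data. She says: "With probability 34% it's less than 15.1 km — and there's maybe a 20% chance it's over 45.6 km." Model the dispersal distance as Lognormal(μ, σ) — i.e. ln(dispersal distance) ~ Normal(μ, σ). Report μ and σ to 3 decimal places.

μ ≈ 3.078, σ ≈ 0.881

If T ~ Lognormal(μ,σ) then ln T ~ Normal(μ,σ), so the p-quantile of ln T is μ + z_p·σ.
ln(15.1) = 2.715 and ln(45.6) = 3.82; z_{0.34} = -0.4125, z_{0.8} = 0.8416.
σ = (3.82 − 2.715)/(0.8416 − (-0.4125)) = 0.881.
μ = 2.715 − (-0.4125)·0.881 = 3.078.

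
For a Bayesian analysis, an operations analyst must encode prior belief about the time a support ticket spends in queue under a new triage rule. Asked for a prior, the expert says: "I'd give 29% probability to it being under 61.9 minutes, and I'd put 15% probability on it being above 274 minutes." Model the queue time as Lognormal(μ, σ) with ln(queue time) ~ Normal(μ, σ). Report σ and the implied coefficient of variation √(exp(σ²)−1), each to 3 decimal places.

σ ≈ 0.936, CV ≈ 1.183

If T ~ Lognormal(μ,σ) then ln T ~ Normal(μ,σ), so the p-quantile of ln T is μ + z_p·σ.
ln(61.9) = 4.126 and ln(274) = 5.613; z_{0.29} = -0.5534, z_{0.85} = 1.036.
σ = (5.613 − 4.126)/(1.036 − (-0.5534)) = 0.936.
μ = 4.126 − (-0.5534)·0.936 = 4.643.
CV = √(exp(σ²)−1) = √(exp(0.8756)−1) = 1.183.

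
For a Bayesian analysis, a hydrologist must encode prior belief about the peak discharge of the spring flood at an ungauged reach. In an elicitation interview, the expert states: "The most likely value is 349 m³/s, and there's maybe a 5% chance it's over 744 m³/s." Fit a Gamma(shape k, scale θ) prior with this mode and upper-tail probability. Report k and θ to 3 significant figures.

Gamma(k,θ) with k>1 has mode (k−1)θ, so θ = 349/(k−1).
Need P(X < 744) = 0.95 with θ tied to k this way. Start at k = 2, θ = 349: P(X<744) ≈ 0.628.
Too low — raise k to concentrate. Iterating converges to k ≈ 5.81.
Then θ = 349/(5.81−1) ≈ 72.5.

k ≈ 5.81, θ ≈ 72.5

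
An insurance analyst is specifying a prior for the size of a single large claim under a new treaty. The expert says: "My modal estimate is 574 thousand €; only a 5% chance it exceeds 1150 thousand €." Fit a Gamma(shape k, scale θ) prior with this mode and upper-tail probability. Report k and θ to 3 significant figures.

Gamma(k,θ) with k>1 has mode (k−1)θ, so θ = 574/(k−1).
Need P(X < 1150) = 0.95 with θ tied to k this way. Start at k = 2, θ = 574: P(X<1150) ≈ 0.595.
Too low — raise k to concentrate. Iterating converges to k ≈ 6.74.
Then θ = 574/(6.74−1) ≈ 100.

k ≈ 6.74, θ ≈ 100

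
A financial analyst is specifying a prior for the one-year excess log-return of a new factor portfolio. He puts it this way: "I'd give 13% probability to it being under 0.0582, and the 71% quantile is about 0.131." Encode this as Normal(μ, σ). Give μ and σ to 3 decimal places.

For Normal(μ,σ), the p-quantile is μ + z_p·σ. Here z_{0.13} = -1.126, z_{0.71} = 0.5534.
So 0.0582 = μ − 1.126σ and 0.131 = μ + 0.5534σ.
Subtracting: σ = (0.131 − 0.0582)/(0.5534 − (-1.126)) = 0.043.
Then μ = 0.0582 − (-1.126)·0.043 = 0.107.

μ = 0.107, σ = 0.043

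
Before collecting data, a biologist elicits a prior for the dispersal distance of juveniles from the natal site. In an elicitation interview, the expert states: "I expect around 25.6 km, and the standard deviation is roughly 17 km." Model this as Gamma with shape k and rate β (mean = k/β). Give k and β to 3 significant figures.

For Gamma(k, rate β): mean = k/β, variance = k/β², so CV = 1/√k.
CV = SD/mean = 17/25.6 = 0.6641, hence k = 1/CV² = 2.27.
Then β = k/mean = 2.27/25.6 = 0.0886.

k ≈ 2.27, β ≈ 0.0886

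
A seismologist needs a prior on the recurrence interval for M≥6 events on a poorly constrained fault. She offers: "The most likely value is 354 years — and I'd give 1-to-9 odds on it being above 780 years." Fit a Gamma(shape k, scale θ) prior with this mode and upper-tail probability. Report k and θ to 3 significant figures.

Gamma(k,θ) with k>1 has mode (k−1)θ, so θ = 354/(k−1).
Need P(X < 780) = 0.9 with θ tied to k this way. Start at k = 2, θ = 354: P(X<780) ≈ 0.646.
Too low — raise k to concentrate. Iterating converges to k ≈ 4.08.
Then θ = 354/(4.08−1) ≈ 115.

k ≈ 4.08, θ ≈ 115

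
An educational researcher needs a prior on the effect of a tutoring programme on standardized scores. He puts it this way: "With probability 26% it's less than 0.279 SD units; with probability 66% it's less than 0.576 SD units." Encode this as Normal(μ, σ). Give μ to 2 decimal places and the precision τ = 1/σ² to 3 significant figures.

For Normal(μ,σ), the p-quantile is μ + z_p·σ. Here z_{0.26} = -0.6433, z_{0.66} = 0.4125.
So 0.279 = μ − 0.6433σ and 0.576 = μ + 0.4125σ.
Subtracting: σ = (0.576 − 0.279)/(0.4125 − (-0.6433)) = 0.28.
Then μ = 0.279 − (-0.6433)·0.28 = 0.46.
Precision τ = 1/σ² = 1/0.2813² = 12.6.

μ = 0.46, τ = 12.6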